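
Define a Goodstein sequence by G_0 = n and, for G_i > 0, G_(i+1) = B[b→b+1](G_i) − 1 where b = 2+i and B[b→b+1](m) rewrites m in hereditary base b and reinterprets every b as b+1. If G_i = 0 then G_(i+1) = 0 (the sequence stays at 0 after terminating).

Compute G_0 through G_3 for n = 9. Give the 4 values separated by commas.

[0] 9 ≡ 2^(2 + 1) + 1 (base 2). Lift 3: 82. −1: 81.
[1] 81 ≡ 3^(3 + 1) (base 3). Lift 4: 1024. −1: 1023.
[2] 1023 ≡ 3·4^4 + 3·4^3 + 3·4^2 + 3·4 + 3 (base 4). Lift 5: 9843. −1: 9842.

9, 81, 1023, 9842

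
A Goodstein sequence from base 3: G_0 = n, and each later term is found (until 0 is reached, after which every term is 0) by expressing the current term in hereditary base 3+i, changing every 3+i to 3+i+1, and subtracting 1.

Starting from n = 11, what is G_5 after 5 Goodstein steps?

11 —HB3→ 3^2 + 2 —bump→ 4^2 + 2 = 18 —(−1)→ 17
17 —HB4→ 4^2 + 1 —bump→ 5^2 + 1 = 26 —(−1)→ 25
25 —HB5→ 5^2 —bump→ 6^2 = 36 —(−1)→ 35
35 —HB6→ 5·6 + 5 —bump→ 5·7 + 5 = 40 —(−1)→ 39
39 —HB7→ 5·7 + 4 —bump→ 5·8 + 4 = 44 —(−1)→ 43
43 —HB8→ 5·8 + 3 —bump→ 5·9 + 3 = 48 —(−1)→ 47

43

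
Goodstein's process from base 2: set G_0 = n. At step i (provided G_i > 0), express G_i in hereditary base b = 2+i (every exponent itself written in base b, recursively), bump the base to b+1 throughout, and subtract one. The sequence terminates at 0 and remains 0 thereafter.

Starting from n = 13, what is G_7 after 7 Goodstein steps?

base 2: 13 = 2^(2 + 1) + 2^2 + 1; at 3: 3^(3 + 1) + 3^3 + 1 = 109; next = 108
base 3: 108 = 3^(3 + 1) + 3^3; at 4: 4^(4 + 1) + 4^4 = 1280; next = 1279
base 4: 1279 = 4^(4 + 1) + 3·4^3 + 3·4^2 + 3·4 + 3; at 5: 5^(5 + 1) + 3·5^3 + 3·5^2 + 3·5 + 3 = 16093; next = 16092
base 5: 16092 = 5^(5 + 1) + 3·5^3 + 3·5^2 + 3·5 + 2; at 6: 6^(6 + 1) + 3·6^3 + 3·6^2 + 3·6 + 2 = 280712; next = 280711
base 6: 280711 = 6^(6 + 1) + 3·6^3 + 3·6^2 + 3·6 + 1; at 7: 7^(7 + 1) + 3·7^3 + 3·7^2 + 3·7 + 1 = 5765999; next = 5765998
base 7: 5765998 = 7^(7 + 1) + 3·7^3 + 3·7^2 + 3·7; at 8: 8^(8 + 1) + 3·8^3 + 3·8^2 + 3·8 = 134219480; next = 134219479
base 8: 134219479 = 8^(8 + 1) + 3·8^3 + 3·8^2 + 2·8 + 7; at 9: 9^(9 + 1) + 3·9^3 + 3·9^2 + 2·9 + 7 = 3486786856; next = 3486786855
base 9: 3486786855 = 9^(9 + 1) + 3·9^3 + 3·9^2 + 2·9 + 6; at 10: 10^(10 + 1) + 3·10^3 + 3·10^2 + 2·10 + 6 = 100000003326; next = 100000003325

3486786855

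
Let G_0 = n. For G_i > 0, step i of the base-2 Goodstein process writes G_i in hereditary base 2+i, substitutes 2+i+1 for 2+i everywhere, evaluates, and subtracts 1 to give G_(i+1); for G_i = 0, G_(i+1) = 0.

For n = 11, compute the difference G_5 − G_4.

5484864

G_0=11  [base 2] 2^(2 + 1) + 2 + 1  →[2↦3]→  3^(3 + 1) + 3 + 1 = 85  −1 ⇒ G_1=84
G_1=84  [base 3] 3^(3 + 1) + 3  →[3↦4]→  4^(4 + 1) + 4 = 1028  −1 ⇒ G_2=1027
G_2=1027  [base 4] 4^(4 + 1) + 3  →[4↦5]→  5^(5 + 1) + 3 = 15628  −1 ⇒ G_3=15627
G_3=15627  [base 5] 5^(5 + 1) + 2  →[5↦6]→  6^(6 + 1) + 2 = 279938  −1 ⇒ G_4=279937
G_4=279937  [base 6] 6^(6 + 1) + 1  →[6↦7]→  7^(7 + 1) + 1 = 5764802  −1 ⇒ G_5=5764801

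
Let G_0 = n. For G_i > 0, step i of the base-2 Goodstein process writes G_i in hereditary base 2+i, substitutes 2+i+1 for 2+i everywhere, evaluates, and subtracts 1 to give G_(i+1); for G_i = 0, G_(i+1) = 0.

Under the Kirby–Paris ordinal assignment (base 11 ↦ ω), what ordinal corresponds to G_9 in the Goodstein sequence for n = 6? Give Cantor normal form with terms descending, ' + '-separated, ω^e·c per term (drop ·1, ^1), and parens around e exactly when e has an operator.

(0) 6|_2 = 2^2 + 2 ↦ 3^3 + 3|_3 = 30 ⇒ 29
(1) 29|_3 = 3^3 + 2 ↦ 4^4 + 2|_4 = 258 ⇒ 257
(2) 257|_4 = 4^4 + 1 ↦ 5^5 + 1|_5 = 3126 ⇒ 3125
(3) 3125|_5 = 5^5 ↦ 6^6|_6 = 46656 ⇒ 46655
(4) 46655|_6 = 5·6^5 + 5·6^4 + 5·6^3 + 5·6^2 + 5·6 + 5 ↦ 5·7^5 + 5·7^4 + 5·7^3 + 5·7^2 + 5·7 + 5|_7 = 98040 ⇒ 98039
(5) 98039|_7 = 5·7^5 + 5·7^4 + 5·7^3 + 5·7^2 + 5·7 + 4 ↦ 5·8^5 + 5·8^4 + 5·8^3 + 5·8^2 + 5·8 + 4|_8 = 187244 ⇒ 187243
(6) 187243|_8 = 5·8^5 + 5·8^4 + 5·8^3 + 5·8^2 + 5·8 + 3 ↦ 5·9^5 + 5·9^4 + 5·9^3 + 5·9^2 + 5·9 + 3|_9 = 332148 ⇒ 332147
(7) 332147|_9 = 5·9^5 + 5·9^4 + 5·9^3 + 5·9^2 + 5·9 + 2 ↦ 5·10^5 + 5·10^4 + 5·10^3 + 5·10^2 + 5·10 + 2|_10 = 555552 ⇒ 555551
(8) 555551|_10 = 5·10^5 + 5·10^4 + 5·10^3 + 5·10^2 + 5·10 + 1 ↦ 5·11^5 + 5·11^4 + 5·11^3 + 5·11^2 + 5·11 + 1|_11 = 885776 ⇒ 885775

ω^5·5 + ω^4·5 + ω^3·5 + ω^2·5 + ω·5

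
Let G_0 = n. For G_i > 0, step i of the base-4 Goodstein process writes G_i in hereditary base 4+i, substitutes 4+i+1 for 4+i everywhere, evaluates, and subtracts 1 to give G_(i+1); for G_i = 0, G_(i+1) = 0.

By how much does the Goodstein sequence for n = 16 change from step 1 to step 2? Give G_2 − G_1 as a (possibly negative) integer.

G_0=16  [base 4] 4^2  →[4↦5]→  5^2 = 25  −1 ⇒ G_1=24
G_1=24  [base 5] 4·5 + 4  →[5↦6]→  4·6 + 4 = 28  −1 ⇒ G_2=27

3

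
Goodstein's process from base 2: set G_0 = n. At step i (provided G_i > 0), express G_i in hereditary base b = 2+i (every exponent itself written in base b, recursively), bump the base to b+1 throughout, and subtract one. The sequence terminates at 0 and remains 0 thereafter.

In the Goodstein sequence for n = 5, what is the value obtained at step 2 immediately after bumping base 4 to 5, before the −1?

i=0: 5 = 2^2 + 1 (b=2); 2→3: 3^3 + 1 = 28; 28−1 = 27
i=1: 27 = 3^3 (b=3); 3→4: 4^4 = 256; 256−1 = 255
i=2: 255 = 3·4^3 + 3·4^2 + 3·4 + 3 (b=4); 4→5: 3·5^3 + 3·5^2 + 3·5 + 3 = 468; 468−1 = 467

468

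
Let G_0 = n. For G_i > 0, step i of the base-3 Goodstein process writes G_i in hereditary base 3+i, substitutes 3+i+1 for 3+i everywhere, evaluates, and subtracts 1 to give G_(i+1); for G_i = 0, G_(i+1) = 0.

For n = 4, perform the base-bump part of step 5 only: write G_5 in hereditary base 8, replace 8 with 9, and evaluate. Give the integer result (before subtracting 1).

1

G_0=4  [base 3] 3 + 1  →[3↦4]→  4 + 1 = 5  −1 ⇒ G_1=4
G_1=4  [base 4] 4  →[4↦5]→  5 = 5  −1 ⇒ G_2=4
G_2=4  [base 5] 4  →[5↦6]→  4 = 4  −1 ⇒ G_3=3
G_3=3  [base 6] 3  →[6↦7]→  3 = 3  −1 ⇒ G_4=2
G_4=2  [base 7] 2  →[7↦8]→  2 = 2  −1 ⇒ G_5=1
G_5=1  [base 8] 1  →[8↦9]→  1 = 1  −1 ⇒ G_6=0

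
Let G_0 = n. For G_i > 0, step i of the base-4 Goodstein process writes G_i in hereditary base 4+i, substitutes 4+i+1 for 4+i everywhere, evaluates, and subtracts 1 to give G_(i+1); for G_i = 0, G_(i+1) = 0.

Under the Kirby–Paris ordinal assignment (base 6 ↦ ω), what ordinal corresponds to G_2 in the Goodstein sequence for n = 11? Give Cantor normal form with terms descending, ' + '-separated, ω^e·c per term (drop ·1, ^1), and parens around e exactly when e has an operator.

G_0=11  [base 4] 2·4 + 3  →[4↦5]→  2·5 + 3 = 13  −1 ⇒ G_1=12
G_1=12  [base 5] 2·5 + 2  →[5↦6]→  2·6 + 2 = 14  −1 ⇒ G_2=13
G_2=13  [base 6] 2·6 + 1  →[6↦7]→  2·7 + 1 = 15  −1 ⇒ G_3=14

ω·2 + 1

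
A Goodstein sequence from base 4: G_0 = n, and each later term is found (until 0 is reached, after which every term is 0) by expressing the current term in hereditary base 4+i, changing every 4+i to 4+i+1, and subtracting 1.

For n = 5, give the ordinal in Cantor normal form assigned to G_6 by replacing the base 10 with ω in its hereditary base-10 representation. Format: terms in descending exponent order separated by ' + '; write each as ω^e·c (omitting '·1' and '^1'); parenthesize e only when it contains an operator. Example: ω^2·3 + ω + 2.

1

[0] 5 ≡ 4 + 1 (base 4). Lift 5: 6. −1: 5.
[1] 5 ≡ 5 (base 5). Lift 6: 6. −1: 5.
[2] 5 ≡ 5 (base 6). Lift 7: 5. −1: 4.
[3] 4 ≡ 4 (base 7). Lift 8: 4. −1: 3.
[4] 3 ≡ 3 (base 8). Lift 9: 3. −1: 2.
[5] 2 ≡ 2 (base 9). Lift 10: 2. −1: 1.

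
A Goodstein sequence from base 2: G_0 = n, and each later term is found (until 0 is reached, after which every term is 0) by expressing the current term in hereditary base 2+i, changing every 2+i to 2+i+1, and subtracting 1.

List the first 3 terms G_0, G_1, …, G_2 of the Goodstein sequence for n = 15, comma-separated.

base 2: 15 = 2^(2 + 1) + 2^2 + 2 + 1; at 3: 3^(3 + 1) + 3^3 + 3 + 1 = 112; next = 111
base 3: 111 = 3^(3 + 1) + 3^3 + 3; at 4: 4^(4 + 1) + 4^4 + 4 = 1284; next = 1283

15, 111, 1283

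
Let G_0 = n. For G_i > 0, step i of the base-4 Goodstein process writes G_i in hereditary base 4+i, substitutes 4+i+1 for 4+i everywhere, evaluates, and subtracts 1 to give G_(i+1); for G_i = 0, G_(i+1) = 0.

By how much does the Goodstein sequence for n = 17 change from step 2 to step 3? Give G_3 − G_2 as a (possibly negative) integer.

17 —HB4→ 4^2 + 1 —bump→ 5^2 + 1 = 26 —(−1)→ 25
25 —HB5→ 5^2 —bump→ 6^2 = 36 —(−1)→ 35
35 —HB6→ 5·6 + 5 —bump→ 5·7 + 5 = 40 —(−1)→ 39

4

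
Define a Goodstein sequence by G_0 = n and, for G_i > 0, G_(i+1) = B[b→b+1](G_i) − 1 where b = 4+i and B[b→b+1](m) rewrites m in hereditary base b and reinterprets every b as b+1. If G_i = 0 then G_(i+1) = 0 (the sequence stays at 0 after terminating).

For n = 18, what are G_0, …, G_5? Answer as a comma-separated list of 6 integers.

[0] 18 ≡ 4^2 + 2 (base 4). Lift 5: 27. −1: 26.
[1] 26 ≡ 5^2 + 1 (base 5). Lift 6: 37. −1: 36.
[2] 36 ≡ 6^2 (base 6). Lift 7: 49. −1: 48.
[3] 48 ≡ 6·7 + 6 (base 7). Lift 8: 54. −1: 53.
[4] 53 ≡ 6·8 + 5 (base 8). Lift 9: 59. −1: 58.

18, 26, 36, 48, 53, 58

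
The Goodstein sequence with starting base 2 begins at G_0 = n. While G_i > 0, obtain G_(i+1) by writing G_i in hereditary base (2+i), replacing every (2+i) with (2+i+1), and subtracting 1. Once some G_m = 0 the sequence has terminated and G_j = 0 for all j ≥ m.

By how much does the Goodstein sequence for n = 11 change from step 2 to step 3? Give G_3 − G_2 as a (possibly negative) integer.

14600

G_0=11  [base 2] 2^(2 + 1) + 2 + 1  →[2↦3]→  3^(3 + 1) + 3 + 1 = 85  −1 ⇒ G_1=84
G_1=84  [base 3] 3^(3 + 1) + 3  →[3↦4]→  4^(4 + 1) + 4 = 1028  −1 ⇒ G_2=1027
G_2=1027  [base 4] 4^(4 + 1) + 3  →[4↦5]→  5^(5 + 1) + 3 = 15628  −1 ⇒ G_3=15627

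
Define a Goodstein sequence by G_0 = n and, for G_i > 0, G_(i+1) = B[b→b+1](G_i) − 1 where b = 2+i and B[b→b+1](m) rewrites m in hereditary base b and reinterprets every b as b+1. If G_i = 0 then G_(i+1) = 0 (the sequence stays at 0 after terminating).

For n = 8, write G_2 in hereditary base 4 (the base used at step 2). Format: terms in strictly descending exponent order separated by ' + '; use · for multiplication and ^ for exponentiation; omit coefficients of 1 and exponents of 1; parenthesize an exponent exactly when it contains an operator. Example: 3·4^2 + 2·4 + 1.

i=0: 8 = 2^(2 + 1) (b=2); 2→3: 3^(3 + 1) = 81; 81−1 = 80
i=1: 80 = 2·3^3 + 2·3^2 + 2·3 + 2 (b=3); 3→4: 2·4^4 + 2·4^2 + 2·4 + 2 = 554; 554−1 = 553

2·4^4 + 2·4^2 + 2·4 + 1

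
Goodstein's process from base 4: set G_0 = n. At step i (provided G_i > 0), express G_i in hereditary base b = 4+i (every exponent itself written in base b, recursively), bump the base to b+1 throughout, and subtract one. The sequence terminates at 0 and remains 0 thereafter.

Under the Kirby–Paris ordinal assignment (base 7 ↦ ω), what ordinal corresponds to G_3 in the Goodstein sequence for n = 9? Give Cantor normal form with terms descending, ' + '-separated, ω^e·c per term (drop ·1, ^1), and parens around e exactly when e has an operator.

G_0 = 9. HB_4(9) = 2·4 + 1. Bump = 11. G_1 = 10.
G_1 = 10. HB_5(10) = 2·5. Bump = 12. G_2 = 11.
G_2 = 11. HB_6(11) = 6 + 5. Bump = 12. G_3 = 11.

ω + 4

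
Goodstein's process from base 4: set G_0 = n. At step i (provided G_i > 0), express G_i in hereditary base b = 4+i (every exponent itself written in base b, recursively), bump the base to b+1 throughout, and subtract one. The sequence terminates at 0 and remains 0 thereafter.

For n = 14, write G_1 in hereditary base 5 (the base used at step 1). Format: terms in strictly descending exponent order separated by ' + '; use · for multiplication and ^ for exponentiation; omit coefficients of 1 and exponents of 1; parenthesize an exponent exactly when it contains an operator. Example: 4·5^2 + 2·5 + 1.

base 4: 14 = 3·4 + 2; at 5: 3·5 + 2 = 17; next = 16
base 5: 16 = 3·5 + 1; at 6: 3·6 + 1 = 19; next = 18

3·5 + 1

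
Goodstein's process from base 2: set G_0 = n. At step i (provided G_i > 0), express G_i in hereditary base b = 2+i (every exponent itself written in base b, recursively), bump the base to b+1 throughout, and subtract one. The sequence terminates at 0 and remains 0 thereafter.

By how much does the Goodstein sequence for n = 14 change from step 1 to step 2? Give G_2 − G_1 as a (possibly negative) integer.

1171

G_0=14  [base 2] 2^(2 + 1) + 2^2 + 2  →[2↦3]→  3^(3 + 1) + 3^3 + 3 = 111  −1 ⇒ G_1=110
G_1=110  [base 3] 3^(3 + 1) + 3^3 + 2  →[3↦4]→  4^(4 + 1) + 4^4 + 2 = 1282  −1 ⇒ G_2=1281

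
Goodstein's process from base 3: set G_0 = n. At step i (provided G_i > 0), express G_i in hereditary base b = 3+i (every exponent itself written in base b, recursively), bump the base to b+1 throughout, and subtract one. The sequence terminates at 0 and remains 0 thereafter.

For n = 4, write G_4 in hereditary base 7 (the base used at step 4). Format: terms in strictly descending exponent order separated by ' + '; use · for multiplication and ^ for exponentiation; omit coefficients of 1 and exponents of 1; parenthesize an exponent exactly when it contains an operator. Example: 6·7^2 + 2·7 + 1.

(0) 4|_3 = 3 + 1 ↦ 4 + 1|_4 = 5 ⇒ 4
(1) 4|_4 = 4 ↦ 5|_5 = 5 ⇒ 4
(2) 4|_5 = 4 ↦ 4|_6 = 4 ⇒ 3
(3) 3|_6 = 3 ↦ 3|_7 = 3 ⇒ 2
(4) 2|_7 = 2 ↦ 2|_8 = 2 ⇒ 1

2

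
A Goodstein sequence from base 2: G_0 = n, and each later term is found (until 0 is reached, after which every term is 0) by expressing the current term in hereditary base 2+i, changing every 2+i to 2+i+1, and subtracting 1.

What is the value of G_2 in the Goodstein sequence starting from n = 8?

[0] 8 ≡ 2^(2 + 1) (base 2). Lift 3: 81. −1: 80.
[1] 80 ≡ 2·3^3 + 2·3^2 + 2·3 + 2 (base 3). Lift 4: 554. −1: 553.
[2] 553 ≡ 2·4^4 + 2·4^2 + 2·4 + 1 (base 4). Lift 5: 6311. −1: 6310.

553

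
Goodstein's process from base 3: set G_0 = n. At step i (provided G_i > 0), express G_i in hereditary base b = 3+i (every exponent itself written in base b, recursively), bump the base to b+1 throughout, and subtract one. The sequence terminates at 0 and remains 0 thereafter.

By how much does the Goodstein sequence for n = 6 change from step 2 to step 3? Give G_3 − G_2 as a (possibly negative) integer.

(0) 6|_3 = 2·3 ↦ 2·4|_4 = 8 ⇒ 7
(1) 7|_4 = 4 + 3 ↦ 5 + 3|_5 = 8 ⇒ 7
(2) 7|_5 = 5 + 2 ↦ 6 + 2|_6 = 8 ⇒ 7

0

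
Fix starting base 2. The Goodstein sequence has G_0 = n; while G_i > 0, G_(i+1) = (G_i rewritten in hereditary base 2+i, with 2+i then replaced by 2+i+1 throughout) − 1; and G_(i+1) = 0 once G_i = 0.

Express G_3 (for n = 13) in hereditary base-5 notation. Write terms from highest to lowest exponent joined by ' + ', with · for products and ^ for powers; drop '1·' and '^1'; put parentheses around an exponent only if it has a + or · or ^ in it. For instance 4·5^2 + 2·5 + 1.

5^(5 + 1) + 3·5^3 + 3·5^2 + 3·5 + 2

[0] 13 ≡ 2^(2 + 1) + 2^2 + 1 (base 2). Lift 3: 109. −1: 108.
[1] 108 ≡ 3^(3 + 1) + 3^3 (base 3). Lift 4: 1280. −1: 1279.
[2] 1279 ≡ 4^(4 + 1) + 3·4^3 + 3·4^2 + 3·4 + 3 (base 4). Lift 5: 16093. −1: 16092.
[3] 16092 ≡ 5^(5 + 1) + 3·5^3 + 3·5^2 + 3·5 + 2 (base 5). Lift 6: 280712. −1: 280711.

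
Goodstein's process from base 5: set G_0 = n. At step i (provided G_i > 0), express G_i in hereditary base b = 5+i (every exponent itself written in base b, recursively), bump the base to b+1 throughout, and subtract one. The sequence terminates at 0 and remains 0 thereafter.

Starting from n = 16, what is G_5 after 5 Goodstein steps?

23

[0] 16 ≡ 3·5 + 1 (base 5). Lift 6: 19. −1: 18.
[1] 18 ≡ 3·6 (base 6). Lift 7: 21. −1: 20.
[2] 20 ≡ 2·7 + 6 (base 7). Lift 8: 22. −1: 21.
[3] 21 ≡ 2·8 + 5 (base 8). Lift 9: 23. −1: 22.
[4] 22 ≡ 2·9 + 4 (base 9). Lift 10: 24. −1: 23.
[5] 23 ≡ 2·10 + 3 (base 10). Lift 11: 25. −1: 24.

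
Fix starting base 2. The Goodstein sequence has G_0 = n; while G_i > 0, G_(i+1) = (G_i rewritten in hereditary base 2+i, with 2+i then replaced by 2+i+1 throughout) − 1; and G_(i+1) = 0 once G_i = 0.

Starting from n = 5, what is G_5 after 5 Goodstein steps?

1197

G_0 = 5. HB_2(5) = 2^2 + 1. Bump = 28. G_1 = 27.
G_1 = 27. HB_3(27) = 3^3. Bump = 256. G_2 = 255.
G_2 = 255. HB_4(255) = 3·4^3 + 3·4^2 + 3·4 + 3. Bump = 468. G_3 = 467.
G_3 = 467. HB_5(467) = 3·5^3 + 3·5^2 + 3·5 + 2. Bump = 776. G_4 = 775.
G_4 = 775. HB_6(775) = 3·6^3 + 3·6^2 + 3·6 + 1. Bump = 1198. G_5 = 1197.
G_5 = 1197. HB_7(1197) = 3·7^3 + 3·7^2 + 3·7. Bump = 1752. G_6 = 1751.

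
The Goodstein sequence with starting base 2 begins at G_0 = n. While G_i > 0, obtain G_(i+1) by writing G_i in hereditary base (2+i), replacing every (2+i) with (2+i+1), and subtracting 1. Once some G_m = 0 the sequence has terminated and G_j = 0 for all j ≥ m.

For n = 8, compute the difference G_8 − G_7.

19225159060

step 0: 8 = 2^(2 + 1); sub 3 for 2: 3^(3 + 1); = 81; G_1 = 81−1 = 80
step 1: 80 = 2·3^3 + 2·3^2 + 2·3 + 2; sub 4 for 3: 2·4^4 + 2·4^2 + 2·4 + 2; = 554; G_2 = 554−1 = 553
step 2: 553 = 2·4^4 + 2·4^2 + 2·4 + 1; sub 5 for 4: 2·5^5 + 2·5^2 + 2·5 + 1; = 6311; G_3 = 6311−1 = 6310
step 3: 6310 = 2·5^5 + 2·5^2 + 2·5; sub 6 for 5: 2·6^6 + 2·6^2 + 2·6; = 93396; G_4 = 93396−1 = 93395
step 4: 93395 = 2·6^6 + 2·6^2 + 6 + 5; sub 7 for 6: 2·7^7 + 2·7^2 + 7 + 5; = 1647196; G_5 = 1647196−1 = 1647195
step 5: 1647195 = 2·7^7 + 2·7^2 + 7 + 4; sub 8 for 7: 2·8^8 + 2·8^2 + 8 + 4; = 33554572; G_6 = 33554572−1 = 33554571
step 6: 33554571 = 2·8^8 + 2·8^2 + 8 + 3; sub 9 for 8: 2·9^9 + 2·9^2 + 9 + 3; = 774841152; G_7 = 774841152−1 = 774841151
step 7: 774841151 = 2·9^9 + 2·9^2 + 9 + 2; sub 10 for 9: 2·10^10 + 2·10^2 + 10 + 2; = 20000000212; G_8 = 20000000212−1 = 20000000211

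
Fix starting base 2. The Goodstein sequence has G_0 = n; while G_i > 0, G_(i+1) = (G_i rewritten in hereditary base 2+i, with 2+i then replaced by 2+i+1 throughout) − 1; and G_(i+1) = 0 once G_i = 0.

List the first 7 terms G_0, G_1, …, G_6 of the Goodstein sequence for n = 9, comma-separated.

9, 81, 1023, 9842, 140743, 2471826, 50333399

base 2: 9 = 2^(2 + 1) + 1; at 3: 3^(3 + 1) + 1 = 82; next = 81
base 3: 81 = 3^(3 + 1); at 4: 4^(4 + 1) = 1024; next = 1023
base 4: 1023 = 3·4^4 + 3·4^3 + 3·4^2 + 3·4 + 3; at 5: 3·5^5 + 3·5^3 + 3·5^2 + 3·5 + 3 = 9843; next = 9842
base 5: 9842 = 3·5^5 + 3·5^3 + 3·5^2 + 3·5 + 2; at 6: 3·6^6 + 3·6^3 + 3·6^2 + 3·6 + 2 = 140744; next = 140743
base 6: 140743 = 3·6^6 + 3·6^3 + 3·6^2 + 3·6 + 1; at 7: 3·7^7 + 3·7^3 + 3·7^2 + 3·7 + 1 = 2471827; next = 2471826
base 7: 2471826 = 3·7^7 + 3·7^3 + 3·7^2 + 3·7; at 8: 3·8^8 + 3·8^3 + 3·8^2 + 3·8 = 50333400; next = 50333399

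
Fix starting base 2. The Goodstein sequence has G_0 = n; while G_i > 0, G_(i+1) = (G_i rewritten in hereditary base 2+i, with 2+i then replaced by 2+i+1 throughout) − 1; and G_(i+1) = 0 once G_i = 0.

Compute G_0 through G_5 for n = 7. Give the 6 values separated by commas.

[0] 7 ≡ 2^2 + 2 + 1 (base 2). Lift 3: 31. −1: 30.
[1] 30 ≡ 3^3 + 3 (base 3). Lift 4: 260. −1: 259.
[2] 259 ≡ 4^4 + 3 (base 4). Lift 5: 3128. −1: 3127.
[3] 3127 ≡ 5^5 + 2 (base 5). Lift 6: 46658. −1: 46657.
[4] 46657 ≡ 6^6 + 1 (base 6). Lift 7: 823544. −1: 823543.

7, 30, 259, 3127, 46657, 823543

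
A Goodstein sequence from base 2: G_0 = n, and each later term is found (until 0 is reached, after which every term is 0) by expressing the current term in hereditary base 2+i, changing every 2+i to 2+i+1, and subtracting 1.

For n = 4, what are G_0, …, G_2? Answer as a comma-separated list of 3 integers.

4 —HB2→ 2^2 —bump→ 3^3 = 27 —(−1)→ 26
26 —HB3→ 2·3^2 + 2·3 + 2 —bump→ 2·4^2 + 2·4 + 2 = 42 —(−1)→ 41

4, 26, 41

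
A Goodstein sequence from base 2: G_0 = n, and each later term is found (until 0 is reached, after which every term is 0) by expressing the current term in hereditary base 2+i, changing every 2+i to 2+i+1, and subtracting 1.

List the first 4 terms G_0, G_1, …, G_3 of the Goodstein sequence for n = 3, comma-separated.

[0] 3 ≡ 2 + 1 (base 2). Lift 3: 4. −1: 3.
[1] 3 ≡ 3 (base 3). Lift 4: 4. −1: 3.
[2] 3 ≡ 3 (base 4). Lift 5: 3. −1: 2.

3, 3, 3, 2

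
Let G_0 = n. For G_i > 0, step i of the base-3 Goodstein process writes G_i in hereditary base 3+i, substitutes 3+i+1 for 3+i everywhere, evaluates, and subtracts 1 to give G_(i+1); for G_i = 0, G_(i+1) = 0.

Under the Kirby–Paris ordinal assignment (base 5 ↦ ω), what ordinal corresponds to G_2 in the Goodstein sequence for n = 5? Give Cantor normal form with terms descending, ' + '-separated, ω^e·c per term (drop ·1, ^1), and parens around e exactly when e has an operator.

ω

base 3: 5 = 3 + 2; at 4: 4 + 2 = 6; next = 5
base 4: 5 = 4 + 1; at 5: 5 + 1 = 6; next = 5
base 5: 5 = 5; at 6: 6 = 6; next = 5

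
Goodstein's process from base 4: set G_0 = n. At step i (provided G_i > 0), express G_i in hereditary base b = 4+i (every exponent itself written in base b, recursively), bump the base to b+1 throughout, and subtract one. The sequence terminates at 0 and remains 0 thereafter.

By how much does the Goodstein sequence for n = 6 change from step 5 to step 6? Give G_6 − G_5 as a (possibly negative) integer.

-1

step 0: 6 = 4 + 2; sub 5 for 4: 5 + 2; = 7; G_1 = 7−1 = 6
step 1: 6 = 5 + 1; sub 6 for 5: 6 + 1; = 7; G_2 = 7−1 = 6
step 2: 6 = 6; sub 7 for 6: 7; = 7; G_3 = 7−1 = 6
step 3: 6 = 6; sub 8 for 7: 6; = 6; G_4 = 6−1 = 5
step 4: 5 = 5; sub 9 for 8: 5; = 5; G_5 = 5−1 = 4
step 5: 4 = 4; sub 10 for 9: 4; = 4; G_6 = 4−1 = 3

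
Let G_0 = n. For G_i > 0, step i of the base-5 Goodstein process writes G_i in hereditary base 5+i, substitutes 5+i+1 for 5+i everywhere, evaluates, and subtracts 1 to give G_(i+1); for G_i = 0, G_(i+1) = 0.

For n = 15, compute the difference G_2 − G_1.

1

G_0 = 15. HB_5(15) = 3·5. Bump = 18. G_1 = 17.
G_1 = 17. HB_6(17) = 2·6 + 5. Bump = 19. G_2 = 18.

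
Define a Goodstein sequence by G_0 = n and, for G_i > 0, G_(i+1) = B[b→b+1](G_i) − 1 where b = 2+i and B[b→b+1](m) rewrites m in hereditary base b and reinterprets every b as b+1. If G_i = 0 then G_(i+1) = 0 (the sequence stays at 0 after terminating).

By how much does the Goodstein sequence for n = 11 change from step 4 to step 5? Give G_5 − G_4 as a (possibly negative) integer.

G_0 = 11. HB_2(11) = 2^(2 + 1) + 2 + 1. Bump = 85. G_1 = 84.
G_1 = 84. HB_3(84) = 3^(3 + 1) + 3. Bump = 1028. G_2 = 1027.
G_2 = 1027. HB_4(1027) = 4^(4 + 1) + 3. Bump = 15628. G_3 = 15627.
G_3 = 15627. HB_5(15627) = 5^(5 + 1) + 2. Bump = 279938. G_4 = 279937.
G_4 = 279937. HB_6(279937) = 6^(6 + 1) + 1. Bump = 5764802. G_5 = 5764801.

5484864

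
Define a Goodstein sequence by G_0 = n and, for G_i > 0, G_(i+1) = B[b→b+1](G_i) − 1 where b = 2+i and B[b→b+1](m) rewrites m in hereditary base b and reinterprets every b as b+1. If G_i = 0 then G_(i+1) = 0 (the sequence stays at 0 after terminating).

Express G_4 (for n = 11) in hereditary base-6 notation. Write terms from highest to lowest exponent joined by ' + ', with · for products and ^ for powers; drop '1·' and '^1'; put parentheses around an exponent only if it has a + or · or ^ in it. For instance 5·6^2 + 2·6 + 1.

[0] 11 ≡ 2^(2 + 1) + 2 + 1 (base 2). Lift 3: 85. −1: 84.
[1] 84 ≡ 3^(3 + 1) + 3 (base 3). Lift 4: 1028. −1: 1027.
[2] 1027 ≡ 4^(4 + 1) + 3 (base 4). Lift 5: 15628. −1: 15627.
[3] 15627 ≡ 5^(5 + 1) + 2 (base 5). Lift 6: 279938. −1: 279937.

6^(6 + 1) + 1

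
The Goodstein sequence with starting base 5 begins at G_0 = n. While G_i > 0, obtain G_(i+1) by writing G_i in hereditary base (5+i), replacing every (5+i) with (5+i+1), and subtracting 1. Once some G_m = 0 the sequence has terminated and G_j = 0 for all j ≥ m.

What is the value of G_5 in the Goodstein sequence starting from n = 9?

9

G_0 = 9. HB_5(9) = 5 + 4. Bump = 10. G_1 = 9.
G_1 = 9. HB_6(9) = 6 + 3. Bump = 10. G_2 = 9.
G_2 = 9. HB_7(9) = 7 + 2. Bump = 10. G_3 = 9.
G_3 = 9. HB_8(9) = 8 + 1. Bump = 10. G_4 = 9.
G_4 = 9. HB_9(9) = 9. Bump = 10. G_5 = 9.
G_5 = 9. HB_10(9) = 9. Bump = 9. G_6 = 8.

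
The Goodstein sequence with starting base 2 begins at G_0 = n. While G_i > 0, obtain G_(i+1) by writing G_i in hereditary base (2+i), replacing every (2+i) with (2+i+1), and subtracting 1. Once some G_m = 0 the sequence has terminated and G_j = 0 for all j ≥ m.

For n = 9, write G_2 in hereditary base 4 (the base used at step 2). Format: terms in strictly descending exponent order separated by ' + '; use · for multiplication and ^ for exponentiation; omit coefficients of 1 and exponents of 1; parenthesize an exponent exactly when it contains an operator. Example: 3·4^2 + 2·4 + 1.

3·4^4 + 3·4^3 + 3·4^2 + 3·4 + 3

(0) 9|_2 = 2^(2 + 1) + 1 ↦ 3^(3 + 1) + 1|_3 = 82 ⇒ 81
(1) 81|_3 = 3^(3 + 1) ↦ 4^(4 + 1)|_4 = 1024 ⇒ 1023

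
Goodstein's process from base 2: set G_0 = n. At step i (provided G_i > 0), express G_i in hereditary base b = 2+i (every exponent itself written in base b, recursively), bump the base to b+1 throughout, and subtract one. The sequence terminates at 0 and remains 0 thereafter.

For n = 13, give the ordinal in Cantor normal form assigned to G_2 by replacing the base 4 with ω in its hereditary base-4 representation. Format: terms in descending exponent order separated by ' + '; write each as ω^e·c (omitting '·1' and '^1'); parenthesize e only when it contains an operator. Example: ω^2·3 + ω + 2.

13 —HB2→ 2^(2 + 1) + 2^2 + 1 —bump→ 3^(3 + 1) + 3^3 + 1 = 109 —(−1)→ 108
108 —HB3→ 3^(3 + 1) + 3^3 —bump→ 4^(4 + 1) + 4^4 = 1280 —(−1)→ 1279

ω^(ω + 1) + ω^3·3 + ω^2·3 + ω·3 + 3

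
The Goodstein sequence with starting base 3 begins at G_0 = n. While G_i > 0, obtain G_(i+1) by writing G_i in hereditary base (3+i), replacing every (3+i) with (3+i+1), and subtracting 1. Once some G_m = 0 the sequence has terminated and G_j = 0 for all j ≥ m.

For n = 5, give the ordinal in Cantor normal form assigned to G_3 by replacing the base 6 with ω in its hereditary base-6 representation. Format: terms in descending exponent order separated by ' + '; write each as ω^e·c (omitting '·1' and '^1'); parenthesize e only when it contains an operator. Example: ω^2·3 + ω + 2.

(0) 5|_3 = 3 + 2 ↦ 4 + 2|_4 = 6 ⇒ 5
(1) 5|_4 = 4 + 1 ↦ 5 + 1|_5 = 6 ⇒ 5
(2) 5|_5 = 5 ↦ 6|_6 = 6 ⇒ 5

5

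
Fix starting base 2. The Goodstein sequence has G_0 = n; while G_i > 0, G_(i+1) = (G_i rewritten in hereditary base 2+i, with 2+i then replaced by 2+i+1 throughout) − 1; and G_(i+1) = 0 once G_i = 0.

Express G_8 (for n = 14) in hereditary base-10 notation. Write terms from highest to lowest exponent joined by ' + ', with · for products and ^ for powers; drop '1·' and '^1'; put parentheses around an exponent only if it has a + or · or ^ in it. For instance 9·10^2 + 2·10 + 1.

10^(10 + 1) + 5·10^5 + 5·10^4 + 5·10^3 + 5·10^2 + 5·10 + 1

i=0: 14 = 2^(2 + 1) + 2^2 + 2 (b=2); 2→3: 3^(3 + 1) + 3^3 + 3 = 111; 111−1 = 110
i=1: 110 = 3^(3 + 1) + 3^3 + 2 (b=3); 3→4: 4^(4 + 1) + 4^4 + 2 = 1282; 1282−1 = 1281
i=2: 1281 = 4^(4 + 1) + 4^4 + 1 (b=4); 4→5: 5^(5 + 1) + 5^5 + 1 = 18751; 18751−1 = 18750
i=3: 18750 = 5^(5 + 1) + 5^5 (b=5); 5→6: 6^(6 + 1) + 6^6 = 326592; 326592−1 = 326591
i=4: 326591 = 6^(6 + 1) + 5·6^5 + 5·6^4 + 5·6^3 + 5·6^2 + 5·6 + 5 (b=6); 6→7: 7^(7 + 1) + 5·7^5 + 5·7^4 + 5·7^3 + 5·7^2 + 5·7 + 5 = 5862841; 5862841−1 = 5862840
i=5: 5862840 = 7^(7 + 1) + 5·7^5 + 5·7^4 + 5·7^3 + 5·7^2 + 5·7 + 4 (b=7); 7→8: 8^(8 + 1) + 5·8^5 + 5·8^4 + 5·8^3 + 5·8^2 + 5·8 + 4 = 134404972; 134404972−1 = 134404971
i=6: 134404971 = 8^(8 + 1) + 5·8^5 + 5·8^4 + 5·8^3 + 5·8^2 + 5·8 + 3 (b=8); 8→9: 9^(9 + 1) + 5·9^5 + 5·9^4 + 5·9^3 + 5·9^2 + 5·9 + 3 = 3487116549; 3487116549−1 = 3487116548
i=7: 3487116548 = 9^(9 + 1) + 5·9^5 + 5·9^4 + 5·9^3 + 5·9^2 + 5·9 + 2 (b=9); 9→10: 10^(10 + 1) + 5·10^5 + 5·10^4 + 5·10^3 + 5·10^2 + 5·10 + 2 = 100000555552; 100000555552−1 = 100000555551
i=8: 100000555551 = 10^(10 + 1) + 5·10^5 + 5·10^4 + 5·10^3 + 5·10^2 + 5·10 + 1 (b=10); 10→11: 11^(11 + 1) + 5·11^5 + 5·11^4 + 5·11^3 + 5·11^2 + 5·11 + 1 = 3138429262497; 3138429262497−1 = 3138429262496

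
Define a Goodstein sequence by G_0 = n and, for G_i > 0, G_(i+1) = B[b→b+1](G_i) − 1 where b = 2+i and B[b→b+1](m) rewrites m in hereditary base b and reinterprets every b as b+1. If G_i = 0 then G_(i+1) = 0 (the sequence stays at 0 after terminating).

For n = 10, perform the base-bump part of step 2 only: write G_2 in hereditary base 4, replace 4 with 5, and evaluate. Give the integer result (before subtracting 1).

15626

G_0=10  [base 2] 2^(2 + 1) + 2  →[2↦3]→  3^(3 + 1) + 3 = 84  −1 ⇒ G_1=83
G_1=83  [base 3] 3^(3 + 1) + 2  →[3↦4]→  4^(4 + 1) + 2 = 1026  −1 ⇒ G_2=1025
G_2=1025  [base 4] 4^(4 + 1) + 1  →[4↦5]→  5^(5 + 1) + 1 = 15626  −1 ⇒ G_3=15625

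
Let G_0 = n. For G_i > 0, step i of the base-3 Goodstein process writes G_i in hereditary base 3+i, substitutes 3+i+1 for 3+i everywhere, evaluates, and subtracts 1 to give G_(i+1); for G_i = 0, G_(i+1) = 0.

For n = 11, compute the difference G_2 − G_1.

step 0: 11 = 3^2 + 2; sub 4 for 3: 4^2 + 2; = 18; G_1 = 18−1 = 17
step 1: 17 = 4^2 + 1; sub 5 for 4: 5^2 + 1; = 26; G_2 = 26−1 = 25

8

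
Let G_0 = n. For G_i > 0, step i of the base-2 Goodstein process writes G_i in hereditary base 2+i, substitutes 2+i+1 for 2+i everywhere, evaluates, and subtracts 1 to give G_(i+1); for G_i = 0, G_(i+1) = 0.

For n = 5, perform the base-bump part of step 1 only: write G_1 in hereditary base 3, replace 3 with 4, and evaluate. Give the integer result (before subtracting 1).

[0] 5 ≡ 2^2 + 1 (base 2). Lift 3: 28. −1: 27.
[1] 27 ≡ 3^3 (base 3). Lift 4: 256. −1: 255.

256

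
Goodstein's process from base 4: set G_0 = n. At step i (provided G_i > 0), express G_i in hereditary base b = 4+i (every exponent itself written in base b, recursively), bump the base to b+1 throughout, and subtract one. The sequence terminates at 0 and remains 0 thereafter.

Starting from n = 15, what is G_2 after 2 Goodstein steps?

i=0: 15 = 3·4 + 3 (b=4); 4→5: 3·5 + 3 = 18; 18−1 = 17
i=1: 17 = 3·5 + 2 (b=5); 5→6: 3·6 + 2 = 20; 20−1 = 19
i=2: 19 = 3·6 + 1 (b=6); 6→7: 3·7 + 1 = 22; 22−1 = 21

19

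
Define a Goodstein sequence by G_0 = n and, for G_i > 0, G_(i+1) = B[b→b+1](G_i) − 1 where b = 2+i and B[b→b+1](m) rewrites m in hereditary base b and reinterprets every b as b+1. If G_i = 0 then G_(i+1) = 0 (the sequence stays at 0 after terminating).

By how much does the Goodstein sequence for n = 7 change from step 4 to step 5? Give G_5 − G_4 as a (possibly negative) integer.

776886

7 —HB2→ 2^2 + 2 + 1 —bump→ 3^3 + 3 + 1 = 31 —(−1)→ 30
30 —HB3→ 3^3 + 3 —bump→ 4^4 + 4 = 260 —(−1)→ 259
259 —HB4→ 4^4 + 3 —bump→ 5^5 + 3 = 3128 —(−1)→ 3127
3127 —HB5→ 5^5 + 2 —bump→ 6^6 + 2 = 46658 —(−1)→ 46657
46657 —HB6→ 6^6 + 1 —bump→ 7^7 + 1 = 823544 —(−1)→ 823543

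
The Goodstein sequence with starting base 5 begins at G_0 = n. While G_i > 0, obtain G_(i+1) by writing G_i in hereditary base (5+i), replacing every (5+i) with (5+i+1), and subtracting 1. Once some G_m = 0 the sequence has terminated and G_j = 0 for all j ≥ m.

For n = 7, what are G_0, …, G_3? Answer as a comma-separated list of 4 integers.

7, 7, 7, 7

(0) 7|_5 = 5 + 2 ↦ 6 + 2|_6 = 8 ⇒ 7
(1) 7|_6 = 6 + 1 ↦ 7 + 1|_7 = 8 ⇒ 7
(2) 7|_7 = 7 ↦ 8|_8 = 8 ⇒ 7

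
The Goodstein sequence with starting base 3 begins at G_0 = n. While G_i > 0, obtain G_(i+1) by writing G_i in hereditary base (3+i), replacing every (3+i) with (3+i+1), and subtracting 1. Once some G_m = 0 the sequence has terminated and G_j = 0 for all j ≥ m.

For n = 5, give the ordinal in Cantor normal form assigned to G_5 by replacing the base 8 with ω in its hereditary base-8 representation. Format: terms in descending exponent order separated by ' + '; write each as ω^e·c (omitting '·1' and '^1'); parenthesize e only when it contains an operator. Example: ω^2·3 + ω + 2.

base 3: 5 = 3 + 2; at 4: 4 + 2 = 6; next = 5
base 4: 5 = 4 + 1; at 5: 5 + 1 = 6; next = 5
base 5: 5 = 5; at 6: 6 = 6; next = 5
base 6: 5 = 5; at 7: 5 = 5; next = 4
base 7: 4 = 4; at 8: 4 = 4; next = 3
base 8: 3 = 3; at 9: 3 = 3; next = 2

3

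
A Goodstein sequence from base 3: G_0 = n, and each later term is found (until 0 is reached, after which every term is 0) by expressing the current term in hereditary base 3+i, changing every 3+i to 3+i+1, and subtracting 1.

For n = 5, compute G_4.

i=0: 5 = 3 + 2 (b=3); 3→4: 4 + 2 = 6; 6−1 = 5
i=1: 5 = 4 + 1 (b=4); 4→5: 5 + 1 = 6; 6−1 = 5
i=2: 5 = 5 (b=5); 5→6: 6 = 6; 6−1 = 5
i=3: 5 = 5 (b=6); 6→7: 5 = 5; 5−1 = 4

4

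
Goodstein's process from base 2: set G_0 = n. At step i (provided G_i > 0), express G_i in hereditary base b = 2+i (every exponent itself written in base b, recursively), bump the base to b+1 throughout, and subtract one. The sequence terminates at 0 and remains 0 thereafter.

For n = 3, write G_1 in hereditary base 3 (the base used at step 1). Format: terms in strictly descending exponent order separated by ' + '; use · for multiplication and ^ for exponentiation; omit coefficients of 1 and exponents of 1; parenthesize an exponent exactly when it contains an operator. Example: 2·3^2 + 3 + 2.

3

G_0 = 3. HB_2(3) = 2 + 1. Bump = 4. G_1 = 3.
G_1 = 3. HB_3(3) = 3. Bump = 4. G_2 = 3.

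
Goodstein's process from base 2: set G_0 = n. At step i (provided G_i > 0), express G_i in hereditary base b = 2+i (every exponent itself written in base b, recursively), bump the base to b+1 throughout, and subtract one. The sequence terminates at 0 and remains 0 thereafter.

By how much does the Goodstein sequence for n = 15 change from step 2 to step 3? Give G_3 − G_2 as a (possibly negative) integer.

17469

G_0 = 15. HB_2(15) = 2^(2 + 1) + 2^2 + 2 + 1. Bump = 112. G_1 = 111.
G_1 = 111. HB_3(111) = 3^(3 + 1) + 3^3 + 3. Bump = 1284. G_2 = 1283.
G_2 = 1283. HB_4(1283) = 4^(4 + 1) + 4^4 + 3. Bump = 18753. G_3 = 18752.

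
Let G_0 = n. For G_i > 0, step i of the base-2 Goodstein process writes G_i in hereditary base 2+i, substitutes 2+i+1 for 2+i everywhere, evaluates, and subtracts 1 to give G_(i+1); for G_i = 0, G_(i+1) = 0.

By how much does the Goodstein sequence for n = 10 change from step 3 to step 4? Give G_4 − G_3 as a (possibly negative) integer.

264310

i=0: 10 = 2^(2 + 1) + 2 (b=2); 2→3: 3^(3 + 1) + 3 = 84; 84−1 = 83
i=1: 83 = 3^(3 + 1) + 2 (b=3); 3→4: 4^(4 + 1) + 2 = 1026; 1026−1 = 1025
i=2: 1025 = 4^(4 + 1) + 1 (b=4); 4→5: 5^(5 + 1) + 1 = 15626; 15626−1 = 15625
i=3: 15625 = 5^(5 + 1) (b=5); 5→6: 6^(6 + 1) = 279936; 279936−1 = 279935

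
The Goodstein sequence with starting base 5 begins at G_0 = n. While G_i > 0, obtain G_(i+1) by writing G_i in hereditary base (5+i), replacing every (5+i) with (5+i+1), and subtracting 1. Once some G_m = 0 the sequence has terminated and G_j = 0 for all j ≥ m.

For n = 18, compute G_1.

20

[0] 18 ≡ 3·5 + 3 (base 5). Lift 6: 21. −1: 20.
[1] 20 ≡ 3·6 + 2 (base 6). Lift 7: 23. −1: 22.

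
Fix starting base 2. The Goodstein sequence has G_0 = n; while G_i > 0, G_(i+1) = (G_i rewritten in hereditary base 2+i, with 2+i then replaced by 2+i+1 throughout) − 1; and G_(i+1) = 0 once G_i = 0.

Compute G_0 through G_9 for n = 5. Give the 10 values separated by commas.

base 2: 5 = 2^2 + 1; at 3: 3^3 + 1 = 28; next = 27
base 3: 27 = 3^3; at 4: 4^4 = 256; next = 255
base 4: 255 = 3·4^3 + 3·4^2 + 3·4 + 3; at 5: 3·5^3 + 3·5^2 + 3·5 + 3 = 468; next = 467
base 5: 467 = 3·5^3 + 3·5^2 + 3·5 + 2; at 6: 3·6^3 + 3·6^2 + 3·6 + 2 = 776; next = 775
base 6: 775 = 3·6^3 + 3·6^2 + 3·6 + 1; at 7: 3·7^3 + 3·7^2 + 3·7 + 1 = 1198; next = 1197
base 7: 1197 = 3·7^3 + 3·7^2 + 3·7; at 8: 3·8^3 + 3·8^2 + 3·8 = 1752; next = 1751
base 8: 1751 = 3·8^3 + 3·8^2 + 2·8 + 7; at 9: 3·9^3 + 3·9^2 + 2·9 + 7 = 2455; next = 2454
base 9: 2454 = 3·9^3 + 3·9^2 + 2·9 + 6; at 10: 3·10^3 + 3·10^2 + 2·10 + 6 = 3326; next = 3325
base 10: 3325 = 3·10^3 + 3·10^2 + 2·10 + 5; at 11: 3·11^3 + 3·11^2 + 2·11 + 5 = 4383; next = 4382

5, 27, 255, 467, 775, 1197, 1751, 2454, 3325, 4382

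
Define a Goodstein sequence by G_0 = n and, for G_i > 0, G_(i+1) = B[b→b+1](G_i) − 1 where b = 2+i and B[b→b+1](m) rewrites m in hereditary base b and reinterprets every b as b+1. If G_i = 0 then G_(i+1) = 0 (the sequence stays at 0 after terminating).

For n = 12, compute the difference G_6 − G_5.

(0) 12|_2 = 2^(2 + 1) + 2^2 ↦ 3^(3 + 1) + 3^3|_3 = 108 ⇒ 107
(1) 107|_3 = 3^(3 + 1) + 2·3^2 + 2·3 + 2 ↦ 4^(4 + 1) + 2·4^2 + 2·4 + 2|_4 = 1066 ⇒ 1065
(2) 1065|_4 = 4^(4 + 1) + 2·4^2 + 2·4 + 1 ↦ 5^(5 + 1) + 2·5^2 + 2·5 + 1|_5 = 15686 ⇒ 15685
(3) 15685|_5 = 5^(5 + 1) + 2·5^2 + 2·5 ↦ 6^(6 + 1) + 2·6^2 + 2·6|_6 = 280020 ⇒ 280019
(4) 280019|_6 = 6^(6 + 1) + 2·6^2 + 6 + 5 ↦ 7^(7 + 1) + 2·7^2 + 7 + 5|_7 = 5764911 ⇒ 5764910
(5) 5764910|_7 = 7^(7 + 1) + 2·7^2 + 7 + 4 ↦ 8^(8 + 1) + 2·8^2 + 8 + 4|_8 = 134217868 ⇒ 134217867

128452957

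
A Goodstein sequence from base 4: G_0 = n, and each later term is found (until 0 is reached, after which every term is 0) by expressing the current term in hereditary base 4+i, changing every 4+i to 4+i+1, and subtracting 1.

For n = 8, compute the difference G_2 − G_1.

0

G_0 = 8. HB_4(8) = 2·4. Bump = 10. G_1 = 9.
G_1 = 9. HB_5(9) = 5 + 4. Bump = 10. G_2 = 9.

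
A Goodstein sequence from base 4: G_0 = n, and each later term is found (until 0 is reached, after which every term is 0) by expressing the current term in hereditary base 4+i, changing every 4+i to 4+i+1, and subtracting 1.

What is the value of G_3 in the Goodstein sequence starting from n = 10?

G_0 = 10. HB_4(10) = 2·4 + 2. Bump = 12. G_1 = 11.
G_1 = 11. HB_5(11) = 2·5 + 1. Bump = 13. G_2 = 12.
G_2 = 12. HB_6(12) = 2·6. Bump = 14. G_3 = 13.

13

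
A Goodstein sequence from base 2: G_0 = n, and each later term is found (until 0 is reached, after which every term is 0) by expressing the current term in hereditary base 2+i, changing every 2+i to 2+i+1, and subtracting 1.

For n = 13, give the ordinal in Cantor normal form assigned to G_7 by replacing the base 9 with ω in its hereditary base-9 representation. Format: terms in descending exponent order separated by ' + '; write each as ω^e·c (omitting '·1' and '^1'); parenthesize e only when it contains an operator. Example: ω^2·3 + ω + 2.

[0] 13 ≡ 2^(2 + 1) + 2^2 + 1 (base 2). Lift 3: 109. −1: 108.
[1] 108 ≡ 3^(3 + 1) + 3^3 (base 3). Lift 4: 1280. −1: 1279.
[2] 1279 ≡ 4^(4 + 1) + 3·4^3 + 3·4^2 + 3·4 + 3 (base 4). Lift 5: 16093. −1: 16092.
[3] 16092 ≡ 5^(5 + 1) + 3·5^3 + 3·5^2 + 3·5 + 2 (base 5). Lift 6: 280712. −1: 280711.
[4] 280711 ≡ 6^(6 + 1) + 3·6^3 + 3·6^2 + 3·6 + 1 (base 6). Lift 7: 5765999. −1: 5765998.
[5] 5765998 ≡ 7^(7 + 1) + 3·7^3 + 3·7^2 + 3·7 (base 7). Lift 8: 134219480. −1: 134219479.
[6] 134219479 ≡ 8^(8 + 1) + 3·8^3 + 3·8^2 + 2·8 + 7 (base 8). Lift 9: 3486786856. −1: 3486786855.
[7] 3486786855 ≡ 9^(9 + 1) + 3·9^3 + 3·9^2 + 2·9 + 6 (base 9). Lift 10: 100000003326. −1: 100000003325.

ω^(ω + 1) + ω^3·3 + ω^2·3 + ω·2 + 6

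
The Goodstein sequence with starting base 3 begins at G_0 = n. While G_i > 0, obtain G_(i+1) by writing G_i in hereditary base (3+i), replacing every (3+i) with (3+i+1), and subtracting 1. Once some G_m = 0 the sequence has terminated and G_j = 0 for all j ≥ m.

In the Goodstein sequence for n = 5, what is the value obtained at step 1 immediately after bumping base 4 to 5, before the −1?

6

G_0 = 5. HB_3(5) = 3 + 2. Bump = 6. G_1 = 5.
G_1 = 5. HB_4(5) = 4 + 1. Bump = 6. G_2 = 5.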